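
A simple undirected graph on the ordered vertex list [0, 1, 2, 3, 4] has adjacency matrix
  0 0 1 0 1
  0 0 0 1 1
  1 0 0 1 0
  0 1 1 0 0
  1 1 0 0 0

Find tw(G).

2

A width-2 tree decomposition is:
Bags: B1 = {1, 3, 4}  B2 = {0, 3, 4}  B3 = {0, 2, 3}
Tree: B1–B2, B2–B3
The largest bag has 3 vertices, giving width 2; this decomposition certifies tw(G) ≤ 2. The edges 3–1–4–0–2–3 form a cycle, so G is not a tree and its treewidth is at least 2. Therefore the treewidth is 2.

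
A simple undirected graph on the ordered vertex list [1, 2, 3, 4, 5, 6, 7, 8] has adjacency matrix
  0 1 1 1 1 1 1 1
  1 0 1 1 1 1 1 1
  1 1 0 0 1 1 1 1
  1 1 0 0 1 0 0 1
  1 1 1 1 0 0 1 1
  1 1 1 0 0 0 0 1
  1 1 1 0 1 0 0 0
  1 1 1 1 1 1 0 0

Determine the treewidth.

A width-4 tree decomposition is:
Bags: B1 = {1, 2, 3, 5, 8}  B2 = {1, 2, 3, 6, 8}  B3 = {1, 2, 3, 5, 7}  B4 = {1, 2, 4, 5, 8}
Tree: B1–B2, B1–B3, B1–B4
Each bag holds 5 vertices, so the decomposition has width 4, which upper-bounds the treewidth. Conversely, {1, 2, 3, 5, 8} is a clique of size 5, and the vertices of any clique must share a bag in every tree decomposition; so some bag has ≥ 5 vertices and tw(G) ≥ 4. Hence tw(G) = 4 exactly.

4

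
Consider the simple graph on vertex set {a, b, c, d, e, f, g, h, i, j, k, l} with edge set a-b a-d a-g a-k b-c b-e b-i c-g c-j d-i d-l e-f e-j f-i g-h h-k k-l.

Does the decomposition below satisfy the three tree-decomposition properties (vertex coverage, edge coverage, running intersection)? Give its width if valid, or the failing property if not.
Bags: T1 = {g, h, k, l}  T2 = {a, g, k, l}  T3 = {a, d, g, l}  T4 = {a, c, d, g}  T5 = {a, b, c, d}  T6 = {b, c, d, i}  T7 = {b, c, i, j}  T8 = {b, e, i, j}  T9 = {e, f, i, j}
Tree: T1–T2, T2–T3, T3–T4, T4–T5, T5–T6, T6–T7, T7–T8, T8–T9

Yes; width 3.

Every vertex of G appears in some bag (union = {a, b, c, d, e, f, g, h, i, j, k, l}); every edge is covered by a bag; and for each vertex v the set of bags containing v is connected in the bag tree. The decomposition is therefore valid. The largest bag has 4 vertices, so the width is 3.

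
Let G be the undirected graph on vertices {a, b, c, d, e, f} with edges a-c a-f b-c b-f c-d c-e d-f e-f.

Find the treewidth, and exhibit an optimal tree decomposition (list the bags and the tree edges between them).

Each bag holds 3 vertices, so the decomposition has width 2, which upper-bounds the treewidth. The edges a–f–d–c–a form a cycle, so G is not a tree and its treewidth is at least 2. The upper and lower bounds meet at 2, so that is the treewidth.

Treewidth 2.
One optimal decomposition is:
Bags: B1 = {a, c, f}  B2 = {c, d, f}  B3 = {c, e, f}  B4 = {b, c, f}
Tree: B1–B2, B2–B3, B3–B4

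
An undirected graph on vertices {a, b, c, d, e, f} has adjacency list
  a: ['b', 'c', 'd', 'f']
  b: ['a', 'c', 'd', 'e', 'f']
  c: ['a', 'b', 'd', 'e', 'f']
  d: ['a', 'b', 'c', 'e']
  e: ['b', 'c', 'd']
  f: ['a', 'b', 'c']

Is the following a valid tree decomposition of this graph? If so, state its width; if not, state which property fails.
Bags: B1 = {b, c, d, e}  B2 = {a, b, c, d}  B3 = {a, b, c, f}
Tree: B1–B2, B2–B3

Yes; width 3.

Every vertex of G appears in some bag (union = {a, b, c, d, e, f}); every edge is covered by a bag; and for each vertex v the set of bags containing v is connected in the bag tree. The decomposition is therefore valid. The largest bag has 4 vertices, so the width is 3.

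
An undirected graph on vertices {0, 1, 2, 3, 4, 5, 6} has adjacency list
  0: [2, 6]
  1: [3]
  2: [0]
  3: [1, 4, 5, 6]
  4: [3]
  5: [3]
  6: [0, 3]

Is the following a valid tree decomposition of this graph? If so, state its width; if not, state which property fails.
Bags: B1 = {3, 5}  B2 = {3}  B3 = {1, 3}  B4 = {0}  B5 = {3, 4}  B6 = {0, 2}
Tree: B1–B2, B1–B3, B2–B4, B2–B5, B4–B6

No — vertex 6 appears in no bag.

A tree decomposition must satisfy three properties: every vertex lies in some bag; for every edge, both endpoints lie together in some bag; and for every vertex, the bags containing it form a connected subtree. Here vertex 6 appears in no bag, so the decomposition is invalid.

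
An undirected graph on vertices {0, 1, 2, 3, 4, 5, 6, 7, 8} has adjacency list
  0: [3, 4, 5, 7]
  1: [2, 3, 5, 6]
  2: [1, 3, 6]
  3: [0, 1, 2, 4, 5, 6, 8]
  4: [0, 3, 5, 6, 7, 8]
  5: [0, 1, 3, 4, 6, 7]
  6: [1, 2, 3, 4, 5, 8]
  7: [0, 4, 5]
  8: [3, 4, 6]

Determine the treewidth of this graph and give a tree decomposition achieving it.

The largest bag has 4 vertices, giving width 3; this decomposition certifies tw(G) ≤ 3. On the other hand G contains the 4-clique {0, 3, 4, 5}. A clique must lie in a single bag of any decomposition, so no decomposition can have width below 3. The upper and lower bounds meet at 3, so that is the treewidth.

Treewidth 3.
One such decomposition:
Bags: B1 = {0, 3, 4, 5}  B2 = {3, 4, 5, 6}  B3 = {0, 4, 5, 7}  B4 = {1, 3, 5, 6}  B5 = {1, 2, 3, 6}  B6 = {3, 4, 6, 8}
Tree: B1–B2, B1–B3, B2–B4, B4–B5, B2–B6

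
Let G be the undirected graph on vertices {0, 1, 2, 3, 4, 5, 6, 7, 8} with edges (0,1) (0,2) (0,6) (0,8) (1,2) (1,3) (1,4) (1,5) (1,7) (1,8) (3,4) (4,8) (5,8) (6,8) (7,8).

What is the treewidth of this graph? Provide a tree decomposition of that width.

Each bag holds 3 vertices, so the decomposition has width 2, which upper-bounds the treewidth. Conversely, {0, 1, 8} is a clique of size 3, and the vertices of any clique must share a bag in every tree decomposition; so some bag has ≥ 3 vertices and tw(G) ≥ 2. Therefore the treewidth is 2.

Treewidth 2.
One optimal decomposition is:
Bags: B1 = {1, 5, 8}  B2 = {1, 4, 8}  B3 = {1, 3, 4}  B4 = {0, 1, 8}  B5 = {0, 6, 8}  B6 = {1, 7, 8}  B7 = {0, 1, 2}
Tree: B1–B2, B2–B3, B2–B4, B4–B5, B1–B6, B4–B7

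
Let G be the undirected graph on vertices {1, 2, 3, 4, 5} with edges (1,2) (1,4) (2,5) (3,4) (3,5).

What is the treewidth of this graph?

2

A width-2 tree decomposition is:
Bags: B1 = {1, 2, 5}  B2 = {1, 4, 5}  B3 = {3, 4, 5}
Tree: B1–B2, B2–B3
Each bag holds 3 vertices, so the decomposition has width 2, which upper-bounds the treewidth. Since 5–2–1–4–3–5 is a cycle in G, G is not acyclic. Forests are exactly the graphs of treewidth ≤ 1, so tw(G) ≥ 2. Hence tw(G) = 2 exactly.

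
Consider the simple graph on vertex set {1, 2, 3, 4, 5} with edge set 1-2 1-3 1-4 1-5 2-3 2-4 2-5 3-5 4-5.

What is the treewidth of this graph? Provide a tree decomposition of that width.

Treewidth 3.
One optimal decomposition is:
Bags: B1 = {1, 2, 3, 5}  B2 = {1, 2, 4, 5}
Tree: B1–B2

The largest bag has 4 vertices, giving width 3; this decomposition certifies tw(G) ≤ 3. On the other hand G contains the 4-clique {1, 2, 3, 5}. A clique must lie in a single bag of any decomposition, so no decomposition can have width below 3. The upper and lower bounds meet at 3, so that is the treewidth.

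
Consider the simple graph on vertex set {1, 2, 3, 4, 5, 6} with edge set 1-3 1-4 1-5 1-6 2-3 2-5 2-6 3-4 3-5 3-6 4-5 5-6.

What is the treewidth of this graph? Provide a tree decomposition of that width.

Treewidth 3.
One such decomposition:
Bags: B1 = {1, 3, 5, 6}  B2 = {1, 3, 4, 5}  B3 = {2, 3, 5, 6}
Tree: B1–B2, B1–B3

Each bag holds 4 vertices, so the decomposition has width 3, which upper-bounds the treewidth. On the other hand G contains the 4-clique {1, 3, 4, 5}. A clique must lie in a single bag of any decomposition, so no decomposition can have width below 3. Therefore the treewidth is 3.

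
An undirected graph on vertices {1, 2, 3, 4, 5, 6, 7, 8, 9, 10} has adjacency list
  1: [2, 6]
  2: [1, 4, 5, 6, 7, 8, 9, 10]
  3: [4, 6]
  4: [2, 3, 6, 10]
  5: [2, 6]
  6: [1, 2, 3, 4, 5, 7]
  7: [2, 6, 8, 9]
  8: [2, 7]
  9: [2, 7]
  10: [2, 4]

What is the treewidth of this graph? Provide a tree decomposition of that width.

Treewidth 2.
One optimal decomposition is:
Bags: B1 = {2, 7, 8}  B2 = {2, 6, 7}  B3 = {1, 2, 6}  B4 = {2, 7, 9}  B5 = {2, 5, 6}  B6 = {2, 4, 6}  B7 = {3, 4, 6}  B8 = {2, 4, 10}
Tree: B1–B2, B2–B3, B1–B4, B3–B5, B5–B6, B6–B7, B6–B8

The largest bag has 3 vertices, giving width 2; this decomposition certifies tw(G) ≤ 2. On the other hand G contains the 3-clique {2, 7, 8}. A clique must lie in a single bag of any decomposition, so no decomposition can have width below 2. The upper and lower bounds meet at 2, so that is the treewidth.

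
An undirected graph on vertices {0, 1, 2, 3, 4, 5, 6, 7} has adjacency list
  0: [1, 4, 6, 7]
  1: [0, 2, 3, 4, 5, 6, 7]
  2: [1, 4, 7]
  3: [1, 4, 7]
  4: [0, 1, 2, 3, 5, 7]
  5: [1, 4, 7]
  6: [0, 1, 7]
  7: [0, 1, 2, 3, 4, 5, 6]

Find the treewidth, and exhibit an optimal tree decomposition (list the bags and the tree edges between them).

Treewidth 3.
Bags: B1 = {1, 2, 4, 7}  B2 = {1, 4, 5, 7}  B3 = {1, 3, 4, 7}  B4 = {0, 1, 4, 7}  B5 = {0, 1, 6, 7}
Tree: B1–B2, B2–B3, B2–B4, B4–B5

Each bag holds 4 vertices, so the decomposition has width 3, which upper-bounds the treewidth. For the lower bound, the 4 vertices {0, 1, 4, 7} are pairwise adjacent, and any tree decomposition puts a clique entirely inside one bag — forcing width ≥ 3. Combining the bounds, tw(G) = 3.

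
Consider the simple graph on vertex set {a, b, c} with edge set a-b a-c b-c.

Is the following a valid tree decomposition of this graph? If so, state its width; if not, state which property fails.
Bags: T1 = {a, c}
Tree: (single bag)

No — vertex b appears in no bag.

A tree decomposition must satisfy three properties: every vertex lies in some bag; for every edge, both endpoints lie together in some bag; and for every vertex, the bags containing it form a connected subtree. Here vertex b appears in no bag, so the decomposition is invalid.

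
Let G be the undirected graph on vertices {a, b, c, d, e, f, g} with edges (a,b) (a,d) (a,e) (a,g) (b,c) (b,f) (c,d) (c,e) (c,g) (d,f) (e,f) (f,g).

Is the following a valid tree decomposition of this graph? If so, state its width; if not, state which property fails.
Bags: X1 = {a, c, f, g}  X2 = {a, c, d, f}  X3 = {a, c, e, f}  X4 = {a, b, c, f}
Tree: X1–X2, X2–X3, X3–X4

Checking the three conditions: (i) the bags cover all of {a, b, c, d, e, f, g}; (ii) for each edge, some bag contains both endpoints; (iii) the bags containing any fixed vertex form a subtree. All hold, so the decomposition is valid with width 4 − 1 = 3.

Yes; width 3.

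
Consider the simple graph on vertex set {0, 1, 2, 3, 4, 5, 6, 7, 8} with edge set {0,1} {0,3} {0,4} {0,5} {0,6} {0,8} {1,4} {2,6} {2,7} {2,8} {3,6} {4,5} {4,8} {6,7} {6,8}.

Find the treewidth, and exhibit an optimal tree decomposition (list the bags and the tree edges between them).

Every bag has size at most 3, so the width is 3 − 1 = 2 and tw(G) ≤ 2. Conversely, {0, 3, 6} is a clique of size 3, and the vertices of any clique must share a bag in every tree decomposition; so some bag has ≥ 3 vertices and tw(G) ≥ 2. The upper and lower bounds meet at 2, so that is the treewidth.

Treewidth 2.
Bags: B1 = {0, 4, 8}  B2 = {0, 6, 8}  B3 = {0, 3, 6}  B4 = {0, 4, 5}  B5 = {2, 6, 8}  B6 = {0, 1, 4}  B7 = {2, 6, 7}
Tree: B1–B2, B2–B3, B1–B4, B2–B5, B4–B6, B5–B7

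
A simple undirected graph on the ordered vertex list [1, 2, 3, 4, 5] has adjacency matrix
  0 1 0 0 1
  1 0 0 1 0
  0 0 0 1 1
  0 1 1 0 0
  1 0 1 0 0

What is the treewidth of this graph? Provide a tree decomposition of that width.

Each bag holds 3 vertices, so the decomposition has width 2, which upper-bounds the treewidth. Since 3–4–2–1–5–3 is a cycle in G, G is not acyclic. Forests are exactly the graphs of treewidth ≤ 1, so tw(G) ≥ 2. Hence tw(G) = 2 exactly.

Treewidth 2.
One optimal decomposition is:
Bags: B1 = {2, 3, 4}  B2 = {1, 2, 3}  B3 = {1, 3, 5}
Tree: B1–B2, B2–B3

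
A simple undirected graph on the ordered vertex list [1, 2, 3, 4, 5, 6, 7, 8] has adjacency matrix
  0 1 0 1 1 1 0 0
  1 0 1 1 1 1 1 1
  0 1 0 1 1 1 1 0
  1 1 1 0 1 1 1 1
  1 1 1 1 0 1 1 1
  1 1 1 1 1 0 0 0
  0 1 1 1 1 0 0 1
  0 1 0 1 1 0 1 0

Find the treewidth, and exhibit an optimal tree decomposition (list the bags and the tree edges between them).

Every bag has size at most 5, so the width is 5 − 1 = 4 and tw(G) ≤ 4. Conversely, {2, 4, 5, 7, 8} is a clique of size 5, and the vertices of any clique must share a bag in every tree decomposition; so some bag has ≥ 5 vertices and tw(G) ≥ 4. The upper and lower bounds meet at 4, so that is the treewidth.

Treewidth 4.
One optimal decomposition is:
Bags: B1 = {2, 4, 5, 7, 8}  B2 = {2, 3, 4, 5, 7}  B3 = {2, 3, 4, 5, 6}  B4 = {1, 2, 4, 5, 6}
Tree: B1–B2, B2–B3, B3–B4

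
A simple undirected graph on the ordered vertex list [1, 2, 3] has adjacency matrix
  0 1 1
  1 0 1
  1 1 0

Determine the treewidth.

A width-2 tree decomposition is:
Bags: B1 = {1, 2, 3}
Tree: (single bag)
With just one bag of size 3, the width is 3 − 1 = 2, so tw(G) ≤ 2. Conversely, {1, 2, 3} is a clique of size 3, and the vertices of any clique must share a bag in every tree decomposition; so some bag has ≥ 3 vertices and tw(G) ≥ 2. The upper and lower bounds meet at 2, so that is the treewidth.

2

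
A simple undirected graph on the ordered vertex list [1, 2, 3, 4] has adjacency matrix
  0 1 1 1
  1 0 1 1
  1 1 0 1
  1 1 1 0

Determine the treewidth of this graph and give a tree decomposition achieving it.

A single bag containing all 4 vertices is trivially a valid decomposition of width 3. For the lower bound, the 4 vertices {1, 2, 3, 4} are pairwise adjacent, and any tree decomposition puts a clique entirely inside one bag — forcing width ≥ 3. Therefore the treewidth is 3.

Treewidth 3.
Bags: B1 = {1, 2, 3, 4}
Tree: (single bag)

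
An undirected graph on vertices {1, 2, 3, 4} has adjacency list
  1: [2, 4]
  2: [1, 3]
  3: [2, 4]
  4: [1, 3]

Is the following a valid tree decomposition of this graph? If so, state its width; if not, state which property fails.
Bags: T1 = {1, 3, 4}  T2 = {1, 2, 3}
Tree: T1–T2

Checking the three conditions: (i) the bags cover all of {1, 2, 3, 4}; (ii) for each edge, some bag contains both endpoints; (iii) the bags containing any fixed vertex form a subtree. All hold, so the decomposition is valid with width 3 − 1 = 2.

Yes; width 2.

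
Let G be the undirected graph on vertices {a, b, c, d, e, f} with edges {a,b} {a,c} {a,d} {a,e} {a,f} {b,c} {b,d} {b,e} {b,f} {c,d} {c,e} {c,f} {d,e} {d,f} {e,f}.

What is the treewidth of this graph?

A width-5 tree decomposition is:
Bags: B1 = {a, b, c, d, e, f}
Tree: (single bag)
A single bag containing all 6 vertices is trivially a valid decomposition of width 5. On the other hand G contains the 6-clique {a, b, c, d, e, f}. A clique must lie in a single bag of any decomposition, so no decomposition can have width below 5. The upper and lower bounds meet at 5, so that is the treewidth.

5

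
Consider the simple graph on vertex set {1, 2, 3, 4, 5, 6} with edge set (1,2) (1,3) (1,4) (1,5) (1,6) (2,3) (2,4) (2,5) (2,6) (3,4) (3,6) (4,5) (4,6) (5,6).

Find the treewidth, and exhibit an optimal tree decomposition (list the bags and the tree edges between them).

Treewidth 4.
One such decomposition:
Bags: B1 = {1, 2, 3, 4, 6}  B2 = {1, 2, 4, 5, 6}
Tree: B1–B2

The largest bag has 5 vertices, giving width 4; this decomposition certifies tw(G) ≤ 4. For the lower bound, the 5 vertices {1, 2, 3, 4, 6} are pairwise adjacent, and any tree decomposition puts a clique entirely inside one bag — forcing width ≥ 4. Hence tw(G) = 4 exactly.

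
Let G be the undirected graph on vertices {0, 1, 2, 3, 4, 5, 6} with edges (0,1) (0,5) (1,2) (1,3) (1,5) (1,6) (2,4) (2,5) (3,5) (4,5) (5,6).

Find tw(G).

2

A width-2 tree decomposition is:
Bags: B1 = {1, 2, 5}  B2 = {0, 1, 5}  B3 = {1, 5, 6}  B4 = {1, 3, 5}  B5 = {2, 4, 5}
Tree: B1–B2, B1–B3, B1–B4, B1–B5
Each bag holds 3 vertices, so the decomposition has width 2, which upper-bounds the treewidth. For the lower bound, the 3 vertices {0, 1, 5} are pairwise adjacent, and any tree decomposition puts a clique entirely inside one bag — forcing width ≥ 2. The upper and lower bounds meet at 2, so that is the treewidth.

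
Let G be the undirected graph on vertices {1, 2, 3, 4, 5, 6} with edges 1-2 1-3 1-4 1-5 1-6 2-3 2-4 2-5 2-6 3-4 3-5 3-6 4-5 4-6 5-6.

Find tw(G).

5

A width-5 tree decomposition is:
Bags: B1 = {1, 2, 3, 4, 5, 6}
Tree: (single bag)
A single bag containing all 6 vertices is trivially a valid decomposition of width 5. Conversely, {1, 2, 3, 4, 5, 6} is a clique of size 6, and the vertices of any clique must share a bag in every tree decomposition; so some bag has ≥ 6 vertices and tw(G) ≥ 5. Hence tw(G) = 5 exactly.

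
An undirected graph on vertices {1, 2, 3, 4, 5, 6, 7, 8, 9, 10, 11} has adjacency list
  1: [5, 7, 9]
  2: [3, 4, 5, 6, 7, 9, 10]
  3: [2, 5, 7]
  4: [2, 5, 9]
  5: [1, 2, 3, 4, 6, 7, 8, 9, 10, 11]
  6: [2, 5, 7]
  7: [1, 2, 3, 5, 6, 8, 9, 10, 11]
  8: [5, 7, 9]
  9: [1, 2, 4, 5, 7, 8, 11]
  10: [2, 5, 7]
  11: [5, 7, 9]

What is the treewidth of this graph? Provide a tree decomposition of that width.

Treewidth 3.
One optimal decomposition is:
Bags: B1 = {1, 5, 7, 9}  B2 = {5, 7, 8, 9}  B3 = {2, 5, 7, 9}  B4 = {2, 3, 5, 7}  B5 = {5, 7, 9, 11}  B6 = {2, 5, 7, 10}  B7 = {2, 5, 6, 7}  B8 = {2, 4, 5, 9}
Tree: B1–B2, B2–B3, B3–B4, B2–B5, B3–B6, B3–B7, B3–B8

The largest bag has 4 vertices, giving width 3; this decomposition certifies tw(G) ≤ 3. For the lower bound, the 4 vertices {2, 4, 5, 9} are pairwise adjacent, and any tree decomposition puts a clique entirely inside one bag — forcing width ≥ 3. The upper and lower bounds meet at 3, so that is the treewidth.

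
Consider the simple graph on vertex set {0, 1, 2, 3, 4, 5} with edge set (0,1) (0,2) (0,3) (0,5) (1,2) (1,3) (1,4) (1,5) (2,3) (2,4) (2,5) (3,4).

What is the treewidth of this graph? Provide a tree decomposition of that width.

Treewidth 3.
Bags: B1 = {0, 1, 2, 3}  B2 = {1, 2, 3, 4}  B3 = {0, 1, 2, 5}
Tree: B1–B2, B1–B3

Each bag holds 4 vertices, so the decomposition has width 3, which upper-bounds the treewidth. On the other hand G contains the 4-clique {0, 1, 2, 3}. A clique must lie in a single bag of any decomposition, so no decomposition can have width below 3. Hence tw(G) = 3 exactly.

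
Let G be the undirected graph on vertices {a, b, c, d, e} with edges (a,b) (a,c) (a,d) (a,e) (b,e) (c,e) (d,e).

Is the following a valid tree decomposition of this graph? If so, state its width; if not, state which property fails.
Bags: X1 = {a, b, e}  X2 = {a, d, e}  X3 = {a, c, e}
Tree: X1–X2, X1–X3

Vertex coverage: the bags together contain {a, b, c, d, e}, the full vertex set. Edge coverage: each edge of G has both endpoints in at least one bag. Running intersection: for every vertex, the bags containing it form a connected subtree. All three properties hold, so this is a valid tree decomposition of width max|bag| − 1 = 2, and hence tw(G) ≤ 2.

Yes; width 2.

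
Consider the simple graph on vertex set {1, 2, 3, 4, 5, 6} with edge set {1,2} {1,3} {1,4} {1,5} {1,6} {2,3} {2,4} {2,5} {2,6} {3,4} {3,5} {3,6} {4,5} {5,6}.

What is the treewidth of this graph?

4

A width-4 tree decomposition is:
Bags: B1 = {1, 2, 3, 5, 6}  B2 = {1, 2, 3, 4, 5}
Tree: B1–B2
Every bag has size at most 5, so the width is 5 − 1 = 4 and tw(G) ≤ 4. On the other hand G contains the 5-clique {1, 2, 3, 4, 5}. A clique must lie in a single bag of any decomposition, so no decomposition can have width below 4. Combining the bounds, tw(G) = 4.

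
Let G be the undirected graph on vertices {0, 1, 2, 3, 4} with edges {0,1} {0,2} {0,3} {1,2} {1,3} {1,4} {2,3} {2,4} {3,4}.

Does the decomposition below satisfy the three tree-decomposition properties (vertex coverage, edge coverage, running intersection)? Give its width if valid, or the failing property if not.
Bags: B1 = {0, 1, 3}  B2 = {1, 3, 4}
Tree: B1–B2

A tree decomposition must satisfy three properties: every vertex lies in some bag; for every edge, both endpoints lie together in some bag; and for every vertex, the bags containing it form a connected subtree. Here vertex 2 appears in no bag, so the decomposition is invalid.

No — vertex 2 appears in no bag.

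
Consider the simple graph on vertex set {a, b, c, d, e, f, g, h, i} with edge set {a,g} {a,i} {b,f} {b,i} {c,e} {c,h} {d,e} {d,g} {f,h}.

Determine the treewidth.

A width-2 tree decomposition is:
Bags: B1 = {d, e, g}  B2 = {c, e, g}  B3 = {c, g, h}  B4 = {f, g, h}  B5 = {b, f, g}  B6 = {b, g, i}  B7 = {a, g, i}
Tree: B1–B2, B2–B3, B3–B4, B4–B5, B5–B6, B6–B7
The largest bag has 3 vertices, giving width 2; this decomposition certifies tw(G) ≤ 2. For the lower bound, G contains the cycle g–d–e–c–h–f–b–i–a–g, so G is not a forest; only forests have treewidth ≤ 1, hence tw(G) ≥ 2. Combining the bounds, tw(G) = 2.

2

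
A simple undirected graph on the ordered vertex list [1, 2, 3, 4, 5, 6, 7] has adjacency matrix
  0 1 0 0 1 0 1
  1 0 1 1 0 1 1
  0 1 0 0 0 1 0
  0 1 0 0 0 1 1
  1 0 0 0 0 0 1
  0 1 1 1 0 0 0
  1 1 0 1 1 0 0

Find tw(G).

A width-2 tree decomposition is:
Bags: B1 = {2, 4, 6}  B2 = {2, 4, 7}  B3 = {1, 2, 7}  B4 = {2, 3, 6}  B5 = {1, 5, 7}
Tree: B1–B2, B2–B3, B1–B4, B3–B5
Each bag holds 3 vertices, so the decomposition has width 2, which upper-bounds the treewidth. On the other hand G contains the 3-clique {1, 2, 7}. A clique must lie in a single bag of any decomposition, so no decomposition can have width below 2. Combining the bounds, tw(G) = 2.

2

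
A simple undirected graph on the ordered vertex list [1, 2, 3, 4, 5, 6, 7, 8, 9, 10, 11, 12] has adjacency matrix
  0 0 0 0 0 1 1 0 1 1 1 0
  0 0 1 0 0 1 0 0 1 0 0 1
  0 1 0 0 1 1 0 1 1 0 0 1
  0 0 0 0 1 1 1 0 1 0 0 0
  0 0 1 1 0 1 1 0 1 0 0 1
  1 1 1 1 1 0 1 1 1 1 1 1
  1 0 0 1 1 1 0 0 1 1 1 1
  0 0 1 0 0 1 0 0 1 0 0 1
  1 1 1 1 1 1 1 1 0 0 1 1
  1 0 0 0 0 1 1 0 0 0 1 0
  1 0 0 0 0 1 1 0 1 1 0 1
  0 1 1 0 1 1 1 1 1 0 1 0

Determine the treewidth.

4

A width-4 tree decomposition is:
Bags: B1 = {3, 5, 6, 9, 12}  B2 = {5, 6, 7, 9, 12}  B3 = {4, 5, 6, 7, 9}  B4 = {2, 3, 6, 9, 12}  B5 = {6, 7, 9, 11, 12}  B6 = {1, 6, 7, 9, 11}  B7 = {3, 6, 8, 9, 12}  B8 = {1, 6, 7, 10, 11}
Tree: B1–B2, B2–B3, B1–B4, B2–B5, B5–B6, B4–B7, B6–B8
Each bag holds 5 vertices, so the decomposition has width 4, which upper-bounds the treewidth. On the other hand G contains the 5-clique {1, 6, 7, 9, 11}. A clique must lie in a single bag of any decomposition, so no decomposition can have width below 4. Combining the bounds, tw(G) = 4.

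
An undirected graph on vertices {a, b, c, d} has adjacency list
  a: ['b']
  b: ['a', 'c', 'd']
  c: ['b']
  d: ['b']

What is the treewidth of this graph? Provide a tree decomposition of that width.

Each bag holds 2 vertices, so the decomposition has width 1, which upper-bounds the treewidth. Any graph with an edge has treewidth ≥ 1, and G has the edge a–b. Therefore the treewidth is 1.

Treewidth 1.
Bags: B1 = {a, b}  B2 = {b, c}  B3 = {b, d}
Tree: B1–B2, B1–B3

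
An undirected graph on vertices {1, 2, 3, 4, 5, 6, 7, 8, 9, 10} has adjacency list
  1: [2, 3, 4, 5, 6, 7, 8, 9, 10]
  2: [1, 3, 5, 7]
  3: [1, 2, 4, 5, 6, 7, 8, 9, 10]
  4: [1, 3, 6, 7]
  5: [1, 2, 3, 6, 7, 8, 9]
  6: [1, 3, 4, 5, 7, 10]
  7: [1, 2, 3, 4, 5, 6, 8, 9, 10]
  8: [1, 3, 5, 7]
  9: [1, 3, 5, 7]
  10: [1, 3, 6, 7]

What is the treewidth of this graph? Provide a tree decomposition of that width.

The largest bag has 5 vertices, giving width 4; this decomposition certifies tw(G) ≤ 4. For the lower bound, the 5 vertices {1, 3, 6, 7, 10} are pairwise adjacent, and any tree decomposition puts a clique entirely inside one bag — forcing width ≥ 4. Hence tw(G) = 4 exactly.

Treewidth 4.
One optimal decomposition is:
Bags: B1 = {1, 3, 5, 6, 7}  B2 = {1, 3, 4, 6, 7}  B3 = {1, 3, 6, 7, 10}  B4 = {1, 3, 5, 7, 9}  B5 = {1, 2, 3, 5, 7}  B6 = {1, 3, 5, 7, 8}
Tree: B1–B2, B2–B3, B1–B4, B1–B5, B1–B6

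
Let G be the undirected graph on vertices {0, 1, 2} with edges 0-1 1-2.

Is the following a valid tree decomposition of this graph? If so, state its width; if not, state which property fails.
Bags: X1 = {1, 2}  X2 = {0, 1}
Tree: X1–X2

Yes; width 1.

Vertex coverage: the bags together contain {0, 1, 2}, the full vertex set. Edge coverage: each edge of G has both endpoints in at least one bag. Running intersection: for every vertex, the bags containing it form a connected subtree. All three properties hold, so this is a valid tree decomposition of width max|bag| − 1 = 1, and hence tw(G) ≤ 1.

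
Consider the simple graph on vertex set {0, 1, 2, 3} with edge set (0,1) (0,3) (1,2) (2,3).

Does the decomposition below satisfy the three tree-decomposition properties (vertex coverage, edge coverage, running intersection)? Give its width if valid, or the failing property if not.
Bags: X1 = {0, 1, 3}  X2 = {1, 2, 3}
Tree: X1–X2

Yes; width 2.

Every vertex of G appears in some bag (union = {0, 1, 2, 3}); every edge is covered by a bag; and for each vertex v the set of bags containing v is connected in the bag tree. The decomposition is therefore valid. The largest bag has 3 vertices, so the width is 2.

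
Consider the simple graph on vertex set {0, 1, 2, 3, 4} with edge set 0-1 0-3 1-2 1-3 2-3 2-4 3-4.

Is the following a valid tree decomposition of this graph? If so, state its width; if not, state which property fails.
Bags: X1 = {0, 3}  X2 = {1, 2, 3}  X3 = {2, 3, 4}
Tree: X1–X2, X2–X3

No — edge (1,0) lies in no bag.

A tree decomposition must satisfy three properties: every vertex lies in some bag; for every edge, both endpoints lie together in some bag; and for every vertex, the bags containing it form a connected subtree. Here edge (1,0) lies in no bag, so the decomposition is invalid.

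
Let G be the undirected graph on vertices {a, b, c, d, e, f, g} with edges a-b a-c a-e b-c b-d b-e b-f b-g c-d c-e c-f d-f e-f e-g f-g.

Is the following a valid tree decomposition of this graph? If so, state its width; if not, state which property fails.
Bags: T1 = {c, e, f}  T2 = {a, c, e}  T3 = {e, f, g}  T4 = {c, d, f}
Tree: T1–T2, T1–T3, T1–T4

No — vertex b appears in no bag.

A tree decomposition must satisfy three properties: every vertex lies in some bag; for every edge, both endpoints lie together in some bag; and for every vertex, the bags containing it form a connected subtree. Here vertex b appears in no bag, so the decomposition is invalid.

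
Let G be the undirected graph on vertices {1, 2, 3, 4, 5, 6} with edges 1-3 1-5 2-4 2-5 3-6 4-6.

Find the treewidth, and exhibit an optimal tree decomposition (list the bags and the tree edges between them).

Treewidth 2.
Bags: B1 = {3, 4, 6}  B2 = {2, 3, 4}  B3 = {2, 3, 5}  B4 = {1, 3, 5}
Tree: B1–B2, B2–B3, B3–B4

Each bag holds 3 vertices, so the decomposition has width 2, which upper-bounds the treewidth. The edges 3–6–4–2–5–1–3 form a cycle, so G is not a tree and its treewidth is at least 2. Therefore the treewidth is 2.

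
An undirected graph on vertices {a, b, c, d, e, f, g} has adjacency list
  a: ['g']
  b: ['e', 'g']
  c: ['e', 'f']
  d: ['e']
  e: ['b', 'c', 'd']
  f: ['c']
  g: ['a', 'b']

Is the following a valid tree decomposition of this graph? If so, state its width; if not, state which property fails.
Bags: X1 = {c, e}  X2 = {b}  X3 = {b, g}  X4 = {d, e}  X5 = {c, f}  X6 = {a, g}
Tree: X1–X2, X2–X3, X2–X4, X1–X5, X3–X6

No — edge (e,b) lies in no bag.

A tree decomposition must satisfy three properties: every vertex lies in some bag; for every edge, both endpoints lie together in some bag; and for every vertex, the bags containing it form a connected subtree. Here edge (e,b) lies in no bag, so the decomposition is invalid.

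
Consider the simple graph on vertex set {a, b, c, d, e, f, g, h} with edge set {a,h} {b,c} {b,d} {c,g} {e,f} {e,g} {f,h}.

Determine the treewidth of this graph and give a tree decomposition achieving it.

Treewidth 1.
One such decomposition:
Bags: B1 = {b, d}  B2 = {b, c}  B3 = {c, g}  B4 = {e, g}  B5 = {e, f}  B6 = {f, h}  B7 = {a, h}
Tree: B1–B2, B2–B3, B3–B4, B4–B5, B5–B6, B6–B7

The largest bag has 2 vertices, giving width 1; this decomposition certifies tw(G) ≤ 1. G has an edge, so its treewidth is at least 1. The upper and lower bounds meet at 1, so that is the treewidth.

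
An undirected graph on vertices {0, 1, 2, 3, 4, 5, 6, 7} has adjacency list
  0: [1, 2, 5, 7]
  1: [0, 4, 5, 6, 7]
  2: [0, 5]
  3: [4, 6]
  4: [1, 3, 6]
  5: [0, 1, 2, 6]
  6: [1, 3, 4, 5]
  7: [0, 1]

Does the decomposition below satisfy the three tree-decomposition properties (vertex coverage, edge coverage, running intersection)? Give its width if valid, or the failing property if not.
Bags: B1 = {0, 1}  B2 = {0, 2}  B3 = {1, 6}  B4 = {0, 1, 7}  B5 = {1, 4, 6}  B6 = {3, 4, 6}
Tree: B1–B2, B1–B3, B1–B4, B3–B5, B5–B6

No — vertex 5 appears in no bag.

A tree decomposition must satisfy three properties: every vertex lies in some bag; for every edge, both endpoints lie together in some bag; and for every vertex, the bags containing it form a connected subtree. Here vertex 5 appears in no bag, so the decomposition is invalid.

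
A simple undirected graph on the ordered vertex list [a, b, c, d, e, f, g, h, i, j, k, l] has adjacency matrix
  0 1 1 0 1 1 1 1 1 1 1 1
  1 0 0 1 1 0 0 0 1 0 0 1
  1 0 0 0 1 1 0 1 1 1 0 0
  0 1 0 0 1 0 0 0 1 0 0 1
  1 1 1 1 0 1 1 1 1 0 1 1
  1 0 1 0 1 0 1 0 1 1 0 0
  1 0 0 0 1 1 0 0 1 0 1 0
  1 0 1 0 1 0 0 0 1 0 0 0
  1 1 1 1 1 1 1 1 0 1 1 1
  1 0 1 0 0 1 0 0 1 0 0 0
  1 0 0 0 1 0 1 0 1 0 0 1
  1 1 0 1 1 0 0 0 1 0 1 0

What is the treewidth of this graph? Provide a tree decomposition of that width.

Every bag has size at most 5, so the width is 5 − 1 = 4 and tw(G) ≤ 4. On the other hand G contains the 5-clique {b, d, e, i, l}. A clique must lie in a single bag of any decomposition, so no decomposition can have width below 4. Therefore the treewidth is 4.

Treewidth 4.
One optimal decomposition is:
Bags: B1 = {b, d, e, i, l}  B2 = {a, b, e, i, l}  B3 = {a, e, i, k, l}  B4 = {a, e, g, i, k}  B5 = {a, e, f, g, i}  B6 = {a, c, e, f, i}  B7 = {a, c, f, i, j}  B8 = {a, c, e, h, i}
Tree: B1–B2, B2–B3, B3–B4, B4–B5, B5–B6, B6–B7, B6–B8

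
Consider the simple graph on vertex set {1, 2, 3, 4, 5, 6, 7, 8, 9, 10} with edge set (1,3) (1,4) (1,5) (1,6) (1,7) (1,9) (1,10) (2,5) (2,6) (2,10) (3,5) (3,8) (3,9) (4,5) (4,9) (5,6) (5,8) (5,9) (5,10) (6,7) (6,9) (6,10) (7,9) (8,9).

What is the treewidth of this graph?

3

A width-3 tree decomposition is:
Bags: B1 = {1, 5, 6, 10}  B2 = {1, 5, 6, 9}  B3 = {1, 3, 5, 9}  B4 = {3, 5, 8, 9}  B5 = {1, 4, 5, 9}  B6 = {1, 6, 7, 9}  B7 = {2, 5, 6, 10}
Tree: B1–B2, B2–B3, B3–B4, B2–B5, B2–B6, B1–B7
The largest bag has 4 vertices, giving width 3; this decomposition certifies tw(G) ≤ 3. For the lower bound, the 4 vertices {3, 5, 8, 9} are pairwise adjacent, and any tree decomposition puts a clique entirely inside one bag — forcing width ≥ 3. Therefore the treewidth is 3.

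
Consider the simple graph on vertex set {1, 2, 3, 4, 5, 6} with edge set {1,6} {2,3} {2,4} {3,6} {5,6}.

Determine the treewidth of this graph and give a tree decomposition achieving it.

Treewidth 1.
Bags: B1 = {1, 6}  B2 = {3, 6}  B3 = {2, 3}  B4 = {2, 4}  B5 = {5, 6}
Tree: B1–B2, B2–B3, B3–B4, B2–B5

Every bag has size at most 2, so the width is 2 − 1 = 1 and tw(G) ≤ 1. Since G has at least one edge (e.g. 1–6), it is not an edgeless graph, so tw(G) ≥ 1. Therefore the treewidth is 1.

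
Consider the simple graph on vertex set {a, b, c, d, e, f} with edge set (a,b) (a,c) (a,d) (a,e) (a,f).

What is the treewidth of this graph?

A width-1 tree decomposition is:
Bags: B1 = {a, f}  B2 = {a, e}  B3 = {a, d}  B4 = {a, b}  B5 = {a, c}
Tree: B1–B2, B2–B3, B1–B4, B1–B5
The largest bag has 2 vertices, giving width 1; this decomposition certifies tw(G) ≤ 1. Since G has at least one edge (e.g. a–f), it is not an edgeless graph, so tw(G) ≥ 1. Therefore the treewidth is 1.

1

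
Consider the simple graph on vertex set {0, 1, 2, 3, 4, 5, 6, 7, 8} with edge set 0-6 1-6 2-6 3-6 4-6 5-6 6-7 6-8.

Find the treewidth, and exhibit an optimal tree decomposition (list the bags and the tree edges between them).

Each bag holds 2 vertices, so the decomposition has width 1, which upper-bounds the treewidth. Since G has at least one edge (e.g. 6–2), it is not an edgeless graph, so tw(G) ≥ 1. Combining the bounds, tw(G) = 1.

Treewidth 1.
One such decomposition:
Bags: B1 = {2, 6}  B2 = {1, 6}  B3 = {4, 6}  B4 = {6, 8}  B5 = {6, 7}  B6 = {3, 6}  B7 = {0, 6}  B8 = {5, 6}
Tree: B1–B2, B2–B3, B3–B4, B1–B5, B1–B6, B3–B7, B1–B8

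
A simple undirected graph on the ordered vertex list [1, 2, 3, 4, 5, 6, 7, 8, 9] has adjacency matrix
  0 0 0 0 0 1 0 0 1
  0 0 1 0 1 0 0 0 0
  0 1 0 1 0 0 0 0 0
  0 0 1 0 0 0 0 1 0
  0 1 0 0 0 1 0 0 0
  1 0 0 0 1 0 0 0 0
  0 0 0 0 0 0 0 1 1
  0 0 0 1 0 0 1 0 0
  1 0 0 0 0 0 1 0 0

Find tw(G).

2

A width-2 tree decomposition is:
Bags: B1 = {3, 4, 8}  B2 = {3, 7, 8}  B3 = {3, 7, 9}  B4 = {1, 3, 9}  B5 = {1, 3, 6}  B6 = {3, 5, 6}  B7 = {2, 3, 5}
Tree: B1–B2, B2–B3, B3–B4, B4–B5, B5–B6, B6–B7
Every bag has size at most 3, so the width is 3 − 1 = 2 and tw(G) ≤ 2. For the lower bound, G contains the cycle 3–4–8–7–9–1–6–5–2–3, so G is not a forest; only forests have treewidth ≤ 1, hence tw(G) ≥ 2. The upper and lower bounds meet at 2, so that is the treewidth.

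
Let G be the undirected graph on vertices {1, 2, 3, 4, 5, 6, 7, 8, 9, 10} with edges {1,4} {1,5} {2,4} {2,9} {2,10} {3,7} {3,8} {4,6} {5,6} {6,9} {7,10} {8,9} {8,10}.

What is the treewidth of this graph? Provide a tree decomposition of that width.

The largest bag has 3 vertices, giving width 2; this decomposition certifies tw(G) ≤ 2. For the lower bound, G contains the cycle 3–7–10–8–3, so G is not a forest; only forests have treewidth ≤ 1, hence tw(G) ≥ 2. The upper and lower bounds meet at 2, so that is the treewidth.

Treewidth 2.
One optimal decomposition is:
Bags: B1 = {3, 7, 8}  B2 = {7, 8, 10}  B3 = {8, 9, 10}  B4 = {2, 9, 10}  B5 = {2, 6, 9}  B6 = {2, 4, 6}  B7 = {4, 5, 6}  B8 = {1, 4, 5}
Tree: B1–B2, B2–B3, B3–B4, B4–B5, B5–B6, B6–B7, B7–B8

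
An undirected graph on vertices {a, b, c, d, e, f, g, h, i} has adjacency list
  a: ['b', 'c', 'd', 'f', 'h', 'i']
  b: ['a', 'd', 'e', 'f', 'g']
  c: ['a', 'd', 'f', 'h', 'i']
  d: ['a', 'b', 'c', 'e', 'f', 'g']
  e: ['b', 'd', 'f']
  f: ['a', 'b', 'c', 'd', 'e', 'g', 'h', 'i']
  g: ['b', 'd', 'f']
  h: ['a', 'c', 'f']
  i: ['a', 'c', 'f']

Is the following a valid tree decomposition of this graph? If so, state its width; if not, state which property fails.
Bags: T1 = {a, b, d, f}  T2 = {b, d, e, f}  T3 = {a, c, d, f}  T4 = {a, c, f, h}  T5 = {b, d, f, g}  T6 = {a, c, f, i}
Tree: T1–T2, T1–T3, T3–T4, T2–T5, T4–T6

Yes; width 3.

Vertex coverage: the bags together contain {a, b, c, d, e, f, g, h, i}, the full vertex set. Edge coverage: each edge of G has both endpoints in at least one bag. Running intersection: for every vertex, the bags containing it form a connected subtree. All three properties hold, so this is a valid tree decomposition of width max|bag| − 1 = 3, and hence tw(G) ≤ 3.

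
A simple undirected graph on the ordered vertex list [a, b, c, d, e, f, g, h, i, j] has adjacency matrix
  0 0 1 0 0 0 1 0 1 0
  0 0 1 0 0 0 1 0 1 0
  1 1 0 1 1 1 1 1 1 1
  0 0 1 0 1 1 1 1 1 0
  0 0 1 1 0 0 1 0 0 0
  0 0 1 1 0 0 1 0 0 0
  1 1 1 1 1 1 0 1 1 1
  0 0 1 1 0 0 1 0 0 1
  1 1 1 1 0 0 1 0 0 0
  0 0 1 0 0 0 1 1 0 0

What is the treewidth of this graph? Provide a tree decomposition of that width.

Each bag holds 4 vertices, so the decomposition has width 3, which upper-bounds the treewidth. On the other hand G contains the 4-clique {c, d, e, g}. A clique must lie in a single bag of any decomposition, so no decomposition can have width below 3. The upper and lower bounds meet at 3, so that is the treewidth.

Treewidth 3.
One such decomposition:
Bags: B1 = {c, d, g, i}  B2 = {c, d, f, g}  B3 = {c, d, e, g}  B4 = {c, d, g, h}  B5 = {c, g, h, j}  B6 = {a, c, g, i}  B7 = {b, c, g, i}
Tree: B1–B2, B2–B3, B3–B4, B4–B5, B1–B6, B6–B7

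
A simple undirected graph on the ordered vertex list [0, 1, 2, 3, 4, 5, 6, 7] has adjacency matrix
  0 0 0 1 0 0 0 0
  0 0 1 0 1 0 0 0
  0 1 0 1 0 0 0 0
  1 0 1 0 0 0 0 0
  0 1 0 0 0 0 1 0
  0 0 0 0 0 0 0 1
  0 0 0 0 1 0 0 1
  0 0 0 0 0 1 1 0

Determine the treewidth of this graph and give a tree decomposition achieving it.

Treewidth 1.
One optimal decomposition is:
Bags: B1 = {5, 7}  B2 = {6, 7}  B3 = {4, 6}  B4 = {1, 4}  B5 = {1, 2}  B6 = {2, 3}  B7 = {0, 3}
Tree: B1–B2, B2–B3, B3–B4, B4–B5, B5–B6, B6–B7

Every bag has size at most 2, so the width is 2 − 1 = 1 and tw(G) ≤ 1. Any graph with an edge has treewidth ≥ 1, and G has the edge 5–7. Combining the bounds, tw(G) = 1.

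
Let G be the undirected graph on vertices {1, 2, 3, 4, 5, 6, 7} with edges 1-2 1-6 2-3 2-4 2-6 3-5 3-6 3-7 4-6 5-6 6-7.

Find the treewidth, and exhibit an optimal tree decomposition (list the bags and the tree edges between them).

Every bag has size at most 3, so the width is 3 − 1 = 2 and tw(G) ≤ 2. Conversely, {1, 2, 6} is a clique of size 3, and the vertices of any clique must share a bag in every tree decomposition; so some bag has ≥ 3 vertices and tw(G) ≥ 2. The upper and lower bounds meet at 2, so that is the treewidth.

Treewidth 2.
Bags: B1 = {1, 2, 6}  B2 = {2, 3, 6}  B3 = {3, 5, 6}  B4 = {2, 4, 6}  B5 = {3, 6, 7}
Tree: B1–B2, B2–B3, B2–B4, B2–B5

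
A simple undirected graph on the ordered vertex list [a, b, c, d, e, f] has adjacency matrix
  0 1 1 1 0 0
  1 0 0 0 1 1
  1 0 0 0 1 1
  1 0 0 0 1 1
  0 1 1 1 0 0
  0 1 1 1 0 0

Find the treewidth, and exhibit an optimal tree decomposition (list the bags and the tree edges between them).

Treewidth 3.
One optimal decomposition is:
Bags: B1 = {a, d, e, f}  B2 = {a, c, e, f}  B3 = {a, b, e, f}
Tree: B1–B2, B2–B3

The largest bag has 4 vertices, giving width 3; this decomposition certifies tw(G) ≤ 3. For the lower bound: the 4 vertex sets {d,e}, {a,c}, {f}, {b} are disjoint, each induces a connected subgraph, and every pair is joined by at least one edge of G. Contracting each set to a single vertex therefore yields K_{4} as a minor, and since treewidth is minor-monotone, tw(G) ≥ tw(K_{4}) = 3. Hence tw(G) = 3 exactly.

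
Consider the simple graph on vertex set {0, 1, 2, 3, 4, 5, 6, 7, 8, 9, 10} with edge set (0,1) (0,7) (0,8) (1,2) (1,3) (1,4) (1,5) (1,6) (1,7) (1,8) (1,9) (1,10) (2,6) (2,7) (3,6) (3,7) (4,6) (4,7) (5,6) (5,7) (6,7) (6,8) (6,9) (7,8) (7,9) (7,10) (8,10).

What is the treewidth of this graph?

A width-3 tree decomposition is:
Bags: B1 = {1, 6, 7, 8}  B2 = {1, 2, 6, 7}  B3 = {1, 7, 8, 10}  B4 = {1, 4, 6, 7}  B5 = {1, 6, 7, 9}  B6 = {1, 5, 6, 7}  B7 = {1, 3, 6, 7}  B8 = {0, 1, 7, 8}
Tree: B1–B2, B1–B3, B1–B4, B2–B5, B1–B6, B5–B7, B1–B8
Every bag has size at most 4, so the width is 4 − 1 = 3 and tw(G) ≤ 3. On the other hand G contains the 4-clique {0, 1, 7, 8}. A clique must lie in a single bag of any decomposition, so no decomposition can have width below 3. The upper and lower bounds meet at 3, so that is the treewidth.

3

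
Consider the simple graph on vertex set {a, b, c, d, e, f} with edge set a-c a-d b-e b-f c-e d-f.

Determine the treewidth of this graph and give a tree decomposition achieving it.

Treewidth 2.
Bags: B1 = {b, c, e}  B2 = {a, b, c}  B3 = {a, b, d}  B4 = {b, d, f}
Tree: B1–B2, B2–B3, B3–B4

Every bag has size at most 3, so the width is 3 − 1 = 2 and tw(G) ≤ 2. The edges b–e–c–a–d–f–b form a cycle, so G is not a tree and its treewidth is at least 2. Combining the bounds, tw(G) = 2.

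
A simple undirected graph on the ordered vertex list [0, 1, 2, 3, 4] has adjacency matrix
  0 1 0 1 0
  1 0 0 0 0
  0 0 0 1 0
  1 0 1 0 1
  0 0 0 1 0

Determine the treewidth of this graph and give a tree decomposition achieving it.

Each bag holds 2 vertices, so the decomposition has width 1, which upper-bounds the treewidth. Any graph with an edge has treewidth ≥ 1, and G has the edge 4–3. Therefore the treewidth is 1.

Treewidth 1.
One such decomposition:
Bags: B1 = {3, 4}  B2 = {2, 3}  B3 = {0, 3}  B4 = {0, 1}
Tree: B1–B2, B2–B3, B3–B4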